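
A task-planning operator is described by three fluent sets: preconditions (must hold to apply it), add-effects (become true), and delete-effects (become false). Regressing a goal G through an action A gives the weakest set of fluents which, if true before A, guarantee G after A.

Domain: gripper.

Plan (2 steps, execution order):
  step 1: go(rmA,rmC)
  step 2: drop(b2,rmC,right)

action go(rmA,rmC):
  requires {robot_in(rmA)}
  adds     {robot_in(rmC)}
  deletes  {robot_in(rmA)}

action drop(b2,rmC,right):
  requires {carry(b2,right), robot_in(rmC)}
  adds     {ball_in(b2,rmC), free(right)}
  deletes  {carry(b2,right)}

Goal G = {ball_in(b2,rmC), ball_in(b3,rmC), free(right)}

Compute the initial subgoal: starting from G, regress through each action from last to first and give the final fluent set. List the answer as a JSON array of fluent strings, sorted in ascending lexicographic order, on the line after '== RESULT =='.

Work backward from the goal:
  through step 2 (drop(b2,rmC,right)): drop {ball_in(b2,rmC), free(right)}, keep {ball_in(b3,rmC)}, require {carry(b2,right), robot_in(rmC)}
    → {ball_in(b3,rmC), carry(b2,right), robot_in(rmC)}
  through step 1 (go(rmA,rmC)): drop {robot_in(rmC)}, keep {ball_in(b3,rmC), carry(b2,right)}, require {robot_in(rmA)}
    → {ball_in(b3,rmC), carry(b2,right), robot_in(rmA)}

== RESULT ==
["ball_in(b3,rmC)", "carry(b2,right)", "robot_in(rmA)"]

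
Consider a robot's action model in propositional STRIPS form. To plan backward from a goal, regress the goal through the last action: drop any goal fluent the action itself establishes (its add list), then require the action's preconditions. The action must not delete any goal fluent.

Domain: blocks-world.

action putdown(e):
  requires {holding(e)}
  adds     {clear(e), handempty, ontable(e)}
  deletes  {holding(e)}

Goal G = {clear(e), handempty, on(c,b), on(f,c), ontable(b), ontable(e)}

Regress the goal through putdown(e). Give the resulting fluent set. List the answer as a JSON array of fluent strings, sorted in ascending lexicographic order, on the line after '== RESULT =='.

Compute (G \ add) ∪ pre:
  G ∩ del = {}  (empty — regression defined)
  G \ add = {clear(e), handempty, on(c,b), on(f,c), ontable(b), ontable(e)} \ {clear(e), handempty, ontable(e)} = {on(c,b), on(f,c), ontable(b)}
  ∪ pre   = {on(c,b), on(f,c), ontable(b)} ∪ {holding(e)}
          = {holding(e), on(c,b), on(f,c), ontable(b)}

== RESULT ==
["holding(e)", "on(c,b)", "on(f,c)", "ontable(b)"]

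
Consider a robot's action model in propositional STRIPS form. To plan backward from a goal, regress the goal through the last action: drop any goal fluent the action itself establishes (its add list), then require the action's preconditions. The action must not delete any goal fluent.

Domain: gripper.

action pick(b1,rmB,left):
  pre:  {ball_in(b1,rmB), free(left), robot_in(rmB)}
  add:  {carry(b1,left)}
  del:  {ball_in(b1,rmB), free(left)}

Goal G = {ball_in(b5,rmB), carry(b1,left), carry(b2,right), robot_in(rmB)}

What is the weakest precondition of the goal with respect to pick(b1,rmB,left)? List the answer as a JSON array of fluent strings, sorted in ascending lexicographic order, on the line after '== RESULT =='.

Regress:
  G ∩ del = {}  (empty — regression defined)
  G \ add = {ball_in(b5,rmB), carry(b1,left), carry(b2,right), robot_in(rmB)} \ {carry(b1,left)} = {ball_in(b5,rmB), carry(b2,right), robot_in(rmB)}
  ∪ pre   = {ball_in(b5,rmB), carry(b2,right), robot_in(rmB)} ∪ {ball_in(b1,rmB), free(left), robot_in(rmB)}
          = {ball_in(b1,rmB), ball_in(b5,rmB), carry(b2,right), free(left), robot_in(rmB)}

== RESULT ==
["ball_in(b1,rmB)", "ball_in(b5,rmB)", "carry(b2,right)", "free(left)", "robot_in(rmB)"]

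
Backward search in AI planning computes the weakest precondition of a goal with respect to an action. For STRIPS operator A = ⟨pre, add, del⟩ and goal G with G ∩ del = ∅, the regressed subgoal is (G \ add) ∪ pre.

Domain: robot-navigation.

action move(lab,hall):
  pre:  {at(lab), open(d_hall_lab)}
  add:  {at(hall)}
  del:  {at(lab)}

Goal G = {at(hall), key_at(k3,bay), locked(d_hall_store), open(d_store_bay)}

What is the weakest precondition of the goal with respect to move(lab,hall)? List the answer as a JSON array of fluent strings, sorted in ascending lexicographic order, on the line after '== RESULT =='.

Compute (G \ add) ∪ pre:
  G ∩ del = {}  (empty — regression defined)
  G \ add = {at(hall), key_at(k3,bay), locked(d_hall_store), open(d_store_bay)} \ {at(hall)} = {key_at(k3,bay), locked(d_hall_store), open(d_store_bay)}
  ∪ pre   = {key_at(k3,bay), locked(d_hall_store), open(d_store_bay)} ∪ {at(lab), open(d_hall_lab)}
          = {at(lab), key_at(k3,bay), locked(d_hall_store), open(d_hall_lab), open(d_store_bay)}

== RESULT ==
["at(lab)", "key_at(k3,bay)", "locked(d_hall_store)", "open(d_hall_lab)", "open(d_store_bay)"]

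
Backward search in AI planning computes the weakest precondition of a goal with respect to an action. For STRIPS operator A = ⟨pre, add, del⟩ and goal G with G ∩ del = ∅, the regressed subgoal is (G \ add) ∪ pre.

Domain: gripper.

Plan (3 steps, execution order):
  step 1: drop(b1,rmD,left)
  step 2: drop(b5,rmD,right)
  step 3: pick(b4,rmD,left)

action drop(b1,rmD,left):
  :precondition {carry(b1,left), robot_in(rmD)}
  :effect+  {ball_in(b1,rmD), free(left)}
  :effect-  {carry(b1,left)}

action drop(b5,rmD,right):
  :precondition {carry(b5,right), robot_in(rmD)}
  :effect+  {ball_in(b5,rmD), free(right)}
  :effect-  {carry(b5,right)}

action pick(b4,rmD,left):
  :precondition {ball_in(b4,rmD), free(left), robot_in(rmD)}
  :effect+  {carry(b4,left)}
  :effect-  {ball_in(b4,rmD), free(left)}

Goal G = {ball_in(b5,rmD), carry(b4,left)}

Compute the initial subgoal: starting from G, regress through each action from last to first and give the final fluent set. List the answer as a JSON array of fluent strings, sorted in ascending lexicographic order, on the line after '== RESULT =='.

Regress step by step:
  through step 3 (pick(b4,rmD,left)): drop {carry(b4,left)}, keep {ball_in(b5,rmD)}, require {ball_in(b4,rmD), free(left), robot_in(rmD)}
    → {ball_in(b4,rmD), ball_in(b5,rmD), free(left), robot_in(rmD)}
  through step 2 (drop(b5,rmD,right)): drop {ball_in(b5,rmD)}, keep {ball_in(b4,rmD), free(left), robot_in(rmD)}, require {carry(b5,right), robot_in(rmD)}
    → {ball_in(b4,rmD), carry(b5,right), free(left), robot_in(rmD)}
  through step 1 (drop(b1,rmD,left)): drop {free(left)}, keep {ball_in(b4,rmD), carry(b5,right), robot_in(rmD)}, require {carry(b1,left), robot_in(rmD)}
    → {ball_in(b4,rmD), carry(b1,left), carry(b5,right), robot_in(rmD)}

== RESULT ==
["ball_in(b4,rmD)", "carry(b1,left)", "carry(b5,right)", "robot_in(rmD)"]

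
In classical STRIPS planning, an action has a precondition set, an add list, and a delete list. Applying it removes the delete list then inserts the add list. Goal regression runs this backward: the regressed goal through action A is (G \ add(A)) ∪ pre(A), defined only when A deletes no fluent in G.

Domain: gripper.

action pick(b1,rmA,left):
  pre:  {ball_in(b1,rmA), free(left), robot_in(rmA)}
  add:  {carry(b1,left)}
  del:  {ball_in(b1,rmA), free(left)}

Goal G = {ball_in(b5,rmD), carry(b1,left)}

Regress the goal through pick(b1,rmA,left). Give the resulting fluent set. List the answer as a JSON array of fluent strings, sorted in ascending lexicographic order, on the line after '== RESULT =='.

Regress:
  G ∩ del = {}  (empty — regression defined)
  G \ add = {ball_in(b5,rmD), carry(b1,left)} \ {carry(b1,left)} = {ball_in(b5,rmD)}
  ∪ pre   = {ball_in(b5,rmD)} ∪ {ball_in(b1,rmA), free(left), robot_in(rmA)}
          = {ball_in(b1,rmA), ball_in(b5,rmD), free(left), robot_in(rmA)}

== RESULT ==
["ball_in(b1,rmA)", "ball_in(b5,rmD)", "free(left)", "robot_in(rmA)"]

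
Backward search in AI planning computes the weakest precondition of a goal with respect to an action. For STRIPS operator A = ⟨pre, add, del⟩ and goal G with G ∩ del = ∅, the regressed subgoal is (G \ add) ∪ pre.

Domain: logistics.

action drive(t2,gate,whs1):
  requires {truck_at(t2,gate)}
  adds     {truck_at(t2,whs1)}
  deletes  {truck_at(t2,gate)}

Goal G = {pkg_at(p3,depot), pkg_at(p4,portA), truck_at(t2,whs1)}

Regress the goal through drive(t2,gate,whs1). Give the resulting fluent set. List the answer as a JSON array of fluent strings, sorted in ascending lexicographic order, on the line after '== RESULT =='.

Compute (G \ add) ∪ pre:
  G ∩ del = {}  (empty — regression defined)
  G \ add = {pkg_at(p3,depot), pkg_at(p4,portA), truck_at(t2,whs1)} \ {truck_at(t2,whs1)} = {pkg_at(p3,depot), pkg_at(p4,portA)}
  ∪ pre   = {pkg_at(p3,depot), pkg_at(p4,portA)} ∪ {truck_at(t2,gate)}
          = {pkg_at(p3,depot), pkg_at(p4,portA), truck_at(t2,gate)}

== RESULT ==
["pkg_at(p3,depot)", "pkg_at(p4,portA)", "truck_at(t2,gate)"]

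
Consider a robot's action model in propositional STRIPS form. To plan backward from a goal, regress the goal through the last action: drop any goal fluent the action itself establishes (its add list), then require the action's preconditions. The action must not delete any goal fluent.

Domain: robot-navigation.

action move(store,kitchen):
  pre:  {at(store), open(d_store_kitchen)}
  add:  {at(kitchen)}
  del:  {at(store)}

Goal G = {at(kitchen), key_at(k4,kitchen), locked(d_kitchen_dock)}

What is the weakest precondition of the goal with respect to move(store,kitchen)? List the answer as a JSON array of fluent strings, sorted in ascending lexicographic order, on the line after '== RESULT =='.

Regress:
  G ∩ del = {}  (empty — regression defined)
  G \ add = {at(kitchen), key_at(k4,kitchen), locked(d_kitchen_dock)} \ {at(kitchen)} = {key_at(k4,kitchen), locked(d_kitchen_dock)}
  ∪ pre   = {key_at(k4,kitchen), locked(d_kitchen_dock)} ∪ {at(store), open(d_store_kitchen)}
          = {at(store), key_at(k4,kitchen), locked(d_kitchen_dock), open(d_store_kitchen)}

== RESULT ==
["at(store)", "key_at(k4,kitchen)", "locked(d_kitchen_dock)", "open(d_store_kitchen)"]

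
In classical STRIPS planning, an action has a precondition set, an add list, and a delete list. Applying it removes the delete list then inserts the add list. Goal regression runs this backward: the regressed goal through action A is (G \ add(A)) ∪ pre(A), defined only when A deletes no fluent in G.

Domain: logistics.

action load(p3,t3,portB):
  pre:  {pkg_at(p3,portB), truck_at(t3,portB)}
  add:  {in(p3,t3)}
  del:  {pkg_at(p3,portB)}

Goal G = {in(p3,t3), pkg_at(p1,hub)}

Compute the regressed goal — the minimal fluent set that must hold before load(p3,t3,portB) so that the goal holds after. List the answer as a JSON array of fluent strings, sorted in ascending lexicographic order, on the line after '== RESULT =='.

Regress:
  G ∩ del = {}  (empty — regression defined)
  G \ add = {in(p3,t3), pkg_at(p1,hub)} \ {in(p3,t3)} = {pkg_at(p1,hub)}
  ∪ pre   = {pkg_at(p1,hub)} ∪ {pkg_at(p3,portB), truck_at(t3,portB)}
          = {pkg_at(p1,hub), pkg_at(p3,portB), truck_at(t3,portB)}

== RESULT ==
["pkg_at(p1,hub)", "pkg_at(p3,portB)", "truck_at(t3,portB)"]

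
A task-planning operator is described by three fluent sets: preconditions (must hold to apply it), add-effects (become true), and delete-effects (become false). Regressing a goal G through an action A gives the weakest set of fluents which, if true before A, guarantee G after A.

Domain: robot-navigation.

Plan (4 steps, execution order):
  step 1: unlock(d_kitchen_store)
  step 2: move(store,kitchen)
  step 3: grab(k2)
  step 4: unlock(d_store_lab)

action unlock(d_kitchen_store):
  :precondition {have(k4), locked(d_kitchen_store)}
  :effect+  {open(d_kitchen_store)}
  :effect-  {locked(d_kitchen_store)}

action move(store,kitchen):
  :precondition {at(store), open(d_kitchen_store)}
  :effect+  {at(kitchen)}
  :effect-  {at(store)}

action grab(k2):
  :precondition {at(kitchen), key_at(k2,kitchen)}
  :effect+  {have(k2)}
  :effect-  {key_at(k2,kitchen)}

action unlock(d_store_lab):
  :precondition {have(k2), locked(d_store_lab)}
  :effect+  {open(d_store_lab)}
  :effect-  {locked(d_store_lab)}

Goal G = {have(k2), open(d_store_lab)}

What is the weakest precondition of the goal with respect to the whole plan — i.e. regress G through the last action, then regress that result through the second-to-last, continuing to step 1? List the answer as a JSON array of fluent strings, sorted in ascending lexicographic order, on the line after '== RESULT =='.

Regress step by step:
  through step 4 (unlock(d_store_lab)): drop {open(d_store_lab)}, keep {have(k2)}, require {have(k2), locked(d_store_lab)}
    → {have(k2), locked(d_store_lab)}
  through step 3 (grab(k2)): drop {have(k2)}, keep {locked(d_store_lab)}, require {at(kitchen), key_at(k2,kitchen)}
    → {at(kitchen), key_at(k2,kitchen), locked(d_store_lab)}
  through step 2 (move(store,kitchen)): drop {at(kitchen)}, keep {key_at(k2,kitchen), locked(d_store_lab)}, require {at(store), open(d_kitchen_store)}
    → {at(store), key_at(k2,kitchen), locked(d_store_lab), open(d_kitchen_store)}
  through step 1 (unlock(d_kitchen_store)): drop {open(d_kitchen_store)}, keep {at(store), key_at(k2,kitchen), locked(d_store_lab)}, require {have(k4), locked(d_kitchen_store)}
    → {at(store), have(k4), key_at(k2,kitchen), locked(d_kitchen_store), locked(d_store_lab)}

== RESULT ==
["at(store)", "have(k4)", "key_at(k2,kitchen)", "locked(d_kitchen_store)", "locked(d_store_lab)"]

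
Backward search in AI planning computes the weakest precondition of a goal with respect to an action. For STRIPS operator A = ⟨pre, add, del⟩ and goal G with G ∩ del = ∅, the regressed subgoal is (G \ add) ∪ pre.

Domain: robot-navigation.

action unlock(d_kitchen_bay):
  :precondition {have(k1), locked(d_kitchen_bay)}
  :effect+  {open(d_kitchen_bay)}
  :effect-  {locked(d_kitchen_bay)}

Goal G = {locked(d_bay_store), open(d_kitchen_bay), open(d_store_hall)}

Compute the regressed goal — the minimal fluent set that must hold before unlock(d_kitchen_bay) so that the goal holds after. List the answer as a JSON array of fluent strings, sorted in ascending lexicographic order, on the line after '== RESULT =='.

Compute (G \ add) ∪ pre:
  G ∩ del = {}  (empty — regression defined)
  G \ add = {locked(d_bay_store), open(d_kitchen_bay), open(d_store_hall)} \ {open(d_kitchen_bay)} = {locked(d_bay_store), open(d_store_hall)}
  ∪ pre   = {locked(d_bay_store), open(d_store_hall)} ∪ {have(k1), locked(d_kitchen_bay)}
          = {have(k1), locked(d_bay_store), locked(d_kitchen_bay), open(d_store_hall)}

== RESULT ==
["have(k1)", "locked(d_bay_store)", "locked(d_kitchen_bay)", "open(d_store_hall)"]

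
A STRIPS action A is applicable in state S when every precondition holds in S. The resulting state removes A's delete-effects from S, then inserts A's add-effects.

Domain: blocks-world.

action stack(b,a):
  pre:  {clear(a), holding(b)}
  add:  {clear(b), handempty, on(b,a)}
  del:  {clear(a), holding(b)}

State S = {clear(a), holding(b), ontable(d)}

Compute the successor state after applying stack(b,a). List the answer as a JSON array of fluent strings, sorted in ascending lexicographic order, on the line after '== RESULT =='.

Progress:
  pre ⊆ S: {clear(a), holding(b)} ⊆ S  — applicable
  S \ del = {ontable(d)}
  ∪ add   = {clear(b), handempty, on(b,a), ontable(d)}

== RESULT ==
["clear(b)", "handempty", "on(b,a)", "ontable(d)"]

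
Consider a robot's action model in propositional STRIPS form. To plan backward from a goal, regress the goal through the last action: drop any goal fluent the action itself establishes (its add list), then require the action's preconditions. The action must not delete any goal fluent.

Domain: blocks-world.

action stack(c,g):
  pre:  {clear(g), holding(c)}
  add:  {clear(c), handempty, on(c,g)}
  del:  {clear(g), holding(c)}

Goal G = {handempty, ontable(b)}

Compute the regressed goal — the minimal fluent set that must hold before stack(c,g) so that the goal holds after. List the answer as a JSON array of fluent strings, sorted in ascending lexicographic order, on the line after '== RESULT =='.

Compute (G \ add) ∪ pre:
  G ∩ del = {}  (empty — regression defined)
  G \ add = {handempty, ontable(b)} \ {clear(c), handempty, on(c,g)} = {ontable(b)}
  ∪ pre   = {ontable(b)} ∪ {clear(g), holding(c)}
          = {clear(g), holding(c), ontable(b)}

== RESULT ==
["clear(g)", "holding(c)", "ontable(b)"]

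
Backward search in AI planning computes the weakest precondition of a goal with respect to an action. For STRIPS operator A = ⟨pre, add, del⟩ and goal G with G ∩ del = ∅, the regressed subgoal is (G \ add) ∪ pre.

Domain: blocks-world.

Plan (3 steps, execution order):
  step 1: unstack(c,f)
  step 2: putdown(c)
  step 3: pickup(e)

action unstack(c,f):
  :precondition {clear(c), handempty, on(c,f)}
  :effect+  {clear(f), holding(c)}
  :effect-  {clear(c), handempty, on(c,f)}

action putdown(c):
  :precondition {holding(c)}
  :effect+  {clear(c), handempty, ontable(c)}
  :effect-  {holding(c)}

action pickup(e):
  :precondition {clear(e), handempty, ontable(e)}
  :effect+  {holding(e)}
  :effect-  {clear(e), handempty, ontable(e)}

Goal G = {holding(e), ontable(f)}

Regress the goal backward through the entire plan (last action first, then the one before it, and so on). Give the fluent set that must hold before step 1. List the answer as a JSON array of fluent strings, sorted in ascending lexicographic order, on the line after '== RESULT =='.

Regress step by step:
  through step 3 (pickup(e)): drop {holding(e)}, keep {ontable(f)}, require {clear(e), handempty, ontable(e)}
    → {clear(e), handempty, ontable(e), ontable(f)}
  through step 2 (putdown(c)): drop {handempty}, keep {clear(e), ontable(e), ontable(f)}, require {holding(c)}
    → {clear(e), holding(c), ontable(e), ontable(f)}
  through step 1 (unstack(c,f)): drop {holding(c)}, keep {clear(e), ontable(e), ontable(f)}, require {clear(c), handempty, on(c,f)}
    → {clear(c), clear(e), handempty, on(c,f), ontable(e), ontable(f)}

== RESULT ==
["clear(c)", "clear(e)", "handempty", "on(c,f)", "ontable(e)", "ontable(f)"]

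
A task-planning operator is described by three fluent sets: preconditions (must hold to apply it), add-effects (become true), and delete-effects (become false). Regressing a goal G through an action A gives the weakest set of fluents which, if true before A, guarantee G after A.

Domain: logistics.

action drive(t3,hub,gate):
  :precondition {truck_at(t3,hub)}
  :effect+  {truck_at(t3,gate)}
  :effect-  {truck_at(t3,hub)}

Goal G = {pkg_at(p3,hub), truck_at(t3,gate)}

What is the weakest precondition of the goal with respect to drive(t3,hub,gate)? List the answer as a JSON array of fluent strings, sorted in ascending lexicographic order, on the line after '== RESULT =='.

Compute (G \ add) ∪ pre:
  G ∩ del = {}  (empty — regression defined)
  G \ add = {pkg_at(p3,hub), truck_at(t3,gate)} \ {truck_at(t3,gate)} = {pkg_at(p3,hub)}
  ∪ pre   = {pkg_at(p3,hub)} ∪ {truck_at(t3,hub)}
          = {pkg_at(p3,hub), truck_at(t3,hub)}

== RESULT ==
["pkg_at(p3,hub)", "truck_at(t3,hub)"]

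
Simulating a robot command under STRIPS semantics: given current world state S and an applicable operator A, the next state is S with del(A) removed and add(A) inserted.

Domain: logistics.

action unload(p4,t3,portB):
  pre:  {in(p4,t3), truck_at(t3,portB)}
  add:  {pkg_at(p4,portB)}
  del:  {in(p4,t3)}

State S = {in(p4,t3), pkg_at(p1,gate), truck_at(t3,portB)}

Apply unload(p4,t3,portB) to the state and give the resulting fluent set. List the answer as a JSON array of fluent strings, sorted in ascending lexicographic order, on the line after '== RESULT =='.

Compute (S \ del) ∪ add:
  pre ⊆ S: {in(p4,t3), truck_at(t3,portB)} ⊆ S  — applicable
  S \ del = {pkg_at(p1,gate), truck_at(t3,portB)}
  ∪ add   = {pkg_at(p1,gate), pkg_at(p4,portB), truck_at(t3,portB)}

== RESULT ==
["pkg_at(p1,gate)", "pkg_at(p4,portB)", "truck_at(t3,portB)"]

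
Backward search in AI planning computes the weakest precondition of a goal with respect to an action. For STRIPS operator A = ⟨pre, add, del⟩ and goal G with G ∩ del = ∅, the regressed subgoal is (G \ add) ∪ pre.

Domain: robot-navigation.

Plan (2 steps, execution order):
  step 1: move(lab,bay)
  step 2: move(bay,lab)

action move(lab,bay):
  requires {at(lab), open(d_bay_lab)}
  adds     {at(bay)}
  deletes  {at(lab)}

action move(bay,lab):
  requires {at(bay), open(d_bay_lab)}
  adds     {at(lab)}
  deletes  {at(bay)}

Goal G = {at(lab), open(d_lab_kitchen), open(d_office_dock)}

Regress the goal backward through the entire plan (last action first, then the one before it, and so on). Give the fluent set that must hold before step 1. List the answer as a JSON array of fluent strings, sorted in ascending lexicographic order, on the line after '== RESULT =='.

Work backward from the goal:
  through step 2 (move(bay,lab)): drop {at(lab)}, keep {open(d_lab_kitchen), open(d_office_dock)}, require {at(bay), open(d_bay_lab)}
    → {at(bay), open(d_bay_lab), open(d_lab_kitchen), open(d_office_dock)}
  through step 1 (move(lab,bay)): drop {at(bay)}, keep {open(d_bay_lab), open(d_lab_kitchen), open(d_office_dock)}, require {at(lab), open(d_bay_lab)}
    → {at(lab), open(d_bay_lab), open(d_lab_kitchen), open(d_office_dock)}

== RESULT ==
["at(lab)", "open(d_bay_lab)", "open(d_lab_kitchen)", "open(d_office_dock)"]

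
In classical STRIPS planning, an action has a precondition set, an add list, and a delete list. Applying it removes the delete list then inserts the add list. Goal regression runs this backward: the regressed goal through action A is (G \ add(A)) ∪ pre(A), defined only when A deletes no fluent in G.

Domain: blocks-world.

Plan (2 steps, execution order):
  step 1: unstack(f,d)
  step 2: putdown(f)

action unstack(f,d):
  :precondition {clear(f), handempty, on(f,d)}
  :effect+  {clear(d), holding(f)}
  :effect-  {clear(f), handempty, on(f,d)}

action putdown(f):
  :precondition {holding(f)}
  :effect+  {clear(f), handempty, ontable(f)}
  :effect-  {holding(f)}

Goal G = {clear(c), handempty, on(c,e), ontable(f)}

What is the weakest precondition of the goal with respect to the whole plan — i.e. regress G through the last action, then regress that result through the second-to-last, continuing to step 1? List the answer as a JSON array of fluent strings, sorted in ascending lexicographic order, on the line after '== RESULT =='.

Work backward from the goal:
  through step 2 (putdown(f)): drop {handempty, ontable(f)}, keep {clear(c), on(c,e)}, require {holding(f)}
    → {clear(c), holding(f), on(c,e)}
  through step 1 (unstack(f,d)): drop {holding(f)}, keep {clear(c), on(c,e)}, require {clear(f), handempty, on(f,d)}
    → {clear(c), clear(f), handempty, on(c,e), on(f,d)}

== RESULT ==
["clear(c)", "clear(f)", "handempty", "on(c,e)", "on(f,d)"]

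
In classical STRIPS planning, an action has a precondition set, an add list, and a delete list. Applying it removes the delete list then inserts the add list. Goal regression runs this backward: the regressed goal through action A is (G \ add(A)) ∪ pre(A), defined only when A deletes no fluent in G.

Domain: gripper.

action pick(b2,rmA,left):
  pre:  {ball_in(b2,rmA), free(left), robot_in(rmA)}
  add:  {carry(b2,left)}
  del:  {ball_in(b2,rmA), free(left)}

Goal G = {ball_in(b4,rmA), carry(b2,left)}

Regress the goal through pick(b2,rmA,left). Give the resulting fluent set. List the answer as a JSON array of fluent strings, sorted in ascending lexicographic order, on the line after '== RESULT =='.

Compute (G \ add) ∪ pre:
  G ∩ del = {}  (empty — regression defined)
  G \ add = {ball_in(b4,rmA), carry(b2,left)} \ {carry(b2,left)} = {ball_in(b4,rmA)}
  ∪ pre   = {ball_in(b4,rmA)} ∪ {ball_in(b2,rmA), free(left), robot_in(rmA)}
          = {ball_in(b2,rmA), ball_in(b4,rmA), free(left), robot_in(rmA)}

== RESULT ==
["ball_in(b2,rmA)", "ball_in(b4,rmA)", "free(left)", "robot_in(rmA)"]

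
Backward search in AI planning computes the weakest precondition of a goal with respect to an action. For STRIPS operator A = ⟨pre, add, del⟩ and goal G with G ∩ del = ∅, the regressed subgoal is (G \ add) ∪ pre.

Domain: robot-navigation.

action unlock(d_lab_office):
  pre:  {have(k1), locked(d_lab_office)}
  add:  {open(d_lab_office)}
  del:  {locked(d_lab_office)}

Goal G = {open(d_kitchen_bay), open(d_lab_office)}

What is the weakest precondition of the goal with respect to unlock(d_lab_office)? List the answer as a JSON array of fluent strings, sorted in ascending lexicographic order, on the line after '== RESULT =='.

Regress:
  G ∩ del = {}  (empty — regression defined)
  G \ add = {open(d_kitchen_bay), open(d_lab_office)} \ {open(d_lab_office)} = {open(d_kitchen_bay)}
  ∪ pre   = {open(d_kitchen_bay)} ∪ {have(k1), locked(d_lab_office)}
          = {have(k1), locked(d_lab_office), open(d_kitchen_bay)}

== RESULT ==
["have(k1)", "locked(d_lab_office)", "open(d_kitchen_bay)"]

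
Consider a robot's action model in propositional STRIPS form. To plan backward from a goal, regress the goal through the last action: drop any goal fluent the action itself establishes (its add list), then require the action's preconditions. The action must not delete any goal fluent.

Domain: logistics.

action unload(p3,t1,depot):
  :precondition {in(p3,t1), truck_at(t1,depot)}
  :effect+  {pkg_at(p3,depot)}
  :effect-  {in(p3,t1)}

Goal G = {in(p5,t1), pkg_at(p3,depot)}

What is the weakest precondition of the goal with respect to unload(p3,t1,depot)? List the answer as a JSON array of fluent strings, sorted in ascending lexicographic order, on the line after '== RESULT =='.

Compute (G \ add) ∪ pre:
  G ∩ del = {}  (empty — regression defined)
  G \ add = {in(p5,t1), pkg_at(p3,depot)} \ {pkg_at(p3,depot)} = {in(p5,t1)}
  ∪ pre   = {in(p5,t1)} ∪ {in(p3,t1), truck_at(t1,depot)}
          = {in(p3,t1), in(p5,t1), truck_at(t1,depot)}

== RESULT ==
["in(p3,t1)", "in(p5,t1)", "truck_at(t1,depot)"]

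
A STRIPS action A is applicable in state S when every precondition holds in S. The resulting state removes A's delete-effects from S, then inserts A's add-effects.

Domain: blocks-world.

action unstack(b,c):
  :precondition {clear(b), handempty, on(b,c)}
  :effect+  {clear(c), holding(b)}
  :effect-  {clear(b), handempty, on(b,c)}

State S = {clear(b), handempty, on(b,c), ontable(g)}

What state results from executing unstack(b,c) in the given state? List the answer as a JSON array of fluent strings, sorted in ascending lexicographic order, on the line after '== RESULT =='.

Progress:
  pre ⊆ S: {clear(b), handempty, on(b,c)} ⊆ S  — applicable
  S \ del = {ontable(g)}
  ∪ add   = {clear(c), holding(b), ontable(g)}

== RESULT ==
["clear(c)", "holding(b)", "ontable(g)"]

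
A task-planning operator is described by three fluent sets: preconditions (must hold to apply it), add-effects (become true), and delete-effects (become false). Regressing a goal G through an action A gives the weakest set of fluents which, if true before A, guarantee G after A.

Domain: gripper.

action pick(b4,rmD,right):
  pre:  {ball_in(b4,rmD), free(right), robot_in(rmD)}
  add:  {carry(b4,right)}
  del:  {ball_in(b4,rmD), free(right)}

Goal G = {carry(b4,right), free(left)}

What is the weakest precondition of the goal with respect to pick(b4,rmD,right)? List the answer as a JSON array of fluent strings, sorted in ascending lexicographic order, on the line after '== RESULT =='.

Regress:
  G ∩ del = {}  (empty — regression defined)
  G \ add = {carry(b4,right), free(left)} \ {carry(b4,right)} = {free(left)}
  ∪ pre   = {free(left)} ∪ {ball_in(b4,rmD), free(right), robot_in(rmD)}
          = {ball_in(b4,rmD), free(left), free(right), robot_in(rmD)}

== RESULT ==
["ball_in(b4,rmD)", "free(left)", "free(right)", "robot_in(rmD)"]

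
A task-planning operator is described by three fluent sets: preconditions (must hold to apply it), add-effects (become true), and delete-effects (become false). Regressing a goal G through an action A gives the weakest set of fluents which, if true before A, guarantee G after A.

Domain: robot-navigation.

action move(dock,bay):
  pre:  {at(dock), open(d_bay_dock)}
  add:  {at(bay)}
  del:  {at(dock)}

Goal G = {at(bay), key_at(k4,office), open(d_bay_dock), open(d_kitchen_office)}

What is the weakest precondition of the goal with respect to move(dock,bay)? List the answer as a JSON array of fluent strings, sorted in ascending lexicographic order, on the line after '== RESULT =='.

Compute (G \ add) ∪ pre:
  G ∩ del = {}  (empty — regression defined)
  G \ add = {at(bay), key_at(k4,office), open(d_bay_dock), open(d_kitchen_office)} \ {at(bay)} = {key_at(k4,office), open(d_bay_dock), open(d_kitchen_office)}
  ∪ pre   = {key_at(k4,office), open(d_bay_dock), open(d_kitchen_office)} ∪ {at(dock), open(d_bay_dock)}
          = {at(dock), key_at(k4,office), open(d_bay_dock), open(d_kitchen_office)}

== RESULT ==
["at(dock)", "key_at(k4,office)", "open(d_bay_dock)", "open(d_kitchen_office)"]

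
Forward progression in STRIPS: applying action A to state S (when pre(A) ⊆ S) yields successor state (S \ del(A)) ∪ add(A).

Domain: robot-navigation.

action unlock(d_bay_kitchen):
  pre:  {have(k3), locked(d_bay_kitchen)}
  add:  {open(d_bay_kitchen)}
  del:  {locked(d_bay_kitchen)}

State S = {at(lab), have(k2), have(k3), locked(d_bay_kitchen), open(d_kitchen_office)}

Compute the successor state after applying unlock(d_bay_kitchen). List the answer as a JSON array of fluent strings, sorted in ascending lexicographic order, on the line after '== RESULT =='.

Progress:
  pre ⊆ S: {have(k3), locked(d_bay_kitchen)} ⊆ S  — applicable
  S \ del = {at(lab), have(k2), have(k3), open(d_kitchen_office)}
  ∪ add   = {at(lab), have(k2), have(k3), open(d_bay_kitchen), open(d_kitchen_office)}

== RESULT ==
["at(lab)", "have(k2)", "have(k3)", "open(d_bay_kitchen)", "open(d_kitchen_office)"]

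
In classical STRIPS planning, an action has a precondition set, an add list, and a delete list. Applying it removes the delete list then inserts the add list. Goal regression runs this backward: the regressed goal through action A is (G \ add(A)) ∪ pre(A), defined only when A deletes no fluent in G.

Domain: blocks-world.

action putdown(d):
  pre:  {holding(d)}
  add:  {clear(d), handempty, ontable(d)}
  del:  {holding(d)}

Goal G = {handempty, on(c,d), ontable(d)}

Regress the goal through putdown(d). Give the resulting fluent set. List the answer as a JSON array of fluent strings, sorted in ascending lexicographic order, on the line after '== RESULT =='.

Compute (G \ add) ∪ pre:
  G ∩ del = {}  (empty — regression defined)
  G \ add = {handempty, on(c,d), ontable(d)} \ {clear(d), handempty, ontable(d)} = {on(c,d)}
  ∪ pre   = {on(c,d)} ∪ {holding(d)}
          = {holding(d), on(c,d)}

== RESULT ==
["holding(d)", "on(c,d)"]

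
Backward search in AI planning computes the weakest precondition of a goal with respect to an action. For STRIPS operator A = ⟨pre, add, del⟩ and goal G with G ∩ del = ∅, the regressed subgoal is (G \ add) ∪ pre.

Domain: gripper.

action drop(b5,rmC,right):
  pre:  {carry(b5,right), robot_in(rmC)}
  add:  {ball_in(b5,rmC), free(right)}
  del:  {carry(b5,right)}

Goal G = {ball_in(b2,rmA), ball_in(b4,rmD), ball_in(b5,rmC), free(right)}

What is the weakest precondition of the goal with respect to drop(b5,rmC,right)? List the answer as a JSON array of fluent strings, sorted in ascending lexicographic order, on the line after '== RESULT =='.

Compute (G \ add) ∪ pre:
  G ∩ del = {}  (empty — regression defined)
  G \ add = {ball_in(b2,rmA), ball_in(b4,rmD), ball_in(b5,rmC), free(right)} \ {ball_in(b5,rmC), free(right)} = {ball_in(b2,rmA), ball_in(b4,rmD)}
  ∪ pre   = {ball_in(b2,rmA), ball_in(b4,rmD)} ∪ {carry(b5,right), robot_in(rmC)}
          = {ball_in(b2,rmA), ball_in(b4,rmD), carry(b5,right), robot_in(rmC)}

== RESULT ==
["ball_in(b2,rmA)", "ball_in(b4,rmD)", "carry(b5,right)", "robot_in(rmC)"]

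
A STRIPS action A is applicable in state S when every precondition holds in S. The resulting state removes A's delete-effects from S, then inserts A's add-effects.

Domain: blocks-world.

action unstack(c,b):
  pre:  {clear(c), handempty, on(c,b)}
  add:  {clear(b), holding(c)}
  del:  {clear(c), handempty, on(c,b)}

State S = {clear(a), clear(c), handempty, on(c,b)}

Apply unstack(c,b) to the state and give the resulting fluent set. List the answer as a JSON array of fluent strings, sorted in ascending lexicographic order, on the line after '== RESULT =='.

Compute (S \ del) ∪ add:
  pre ⊆ S: {clear(c), handempty, on(c,b)} ⊆ S  — applicable
  S \ del = {clear(a)}
  ∪ add   = {clear(a), clear(b), holding(c)}

== RESULT ==
["clear(a)", "clear(b)", "holding(c)"]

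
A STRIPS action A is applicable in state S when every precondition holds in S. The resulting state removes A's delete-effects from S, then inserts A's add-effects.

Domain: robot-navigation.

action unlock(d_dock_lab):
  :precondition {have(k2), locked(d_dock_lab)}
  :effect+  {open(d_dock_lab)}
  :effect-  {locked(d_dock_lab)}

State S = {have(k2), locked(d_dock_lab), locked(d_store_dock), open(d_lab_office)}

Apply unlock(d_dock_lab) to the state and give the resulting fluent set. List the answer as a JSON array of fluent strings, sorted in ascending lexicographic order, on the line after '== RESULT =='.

Progress:
  pre ⊆ S: {have(k2), locked(d_dock_lab)} ⊆ S  — applicable
  S \ del = {have(k2), locked(d_store_dock), open(d_lab_office)}
  ∪ add   = {have(k2), locked(d_store_dock), open(d_dock_lab), open(d_lab_office)}

== RESULT ==
["have(k2)", "locked(d_store_dock)", "open(d_dock_lab)", "open(d_lab_office)"]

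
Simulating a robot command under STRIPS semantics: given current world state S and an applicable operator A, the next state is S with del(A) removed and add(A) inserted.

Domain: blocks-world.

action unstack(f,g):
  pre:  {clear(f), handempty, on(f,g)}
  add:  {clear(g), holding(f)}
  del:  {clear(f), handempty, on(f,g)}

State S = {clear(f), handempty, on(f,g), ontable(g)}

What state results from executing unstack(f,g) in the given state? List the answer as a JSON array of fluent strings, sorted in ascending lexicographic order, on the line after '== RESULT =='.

Progress:
  pre ⊆ S: {clear(f), handempty, on(f,g)} ⊆ S  — applicable
  S \ del = {ontable(g)}
  ∪ add   = {clear(g), holding(f), ontable(g)}

== RESULT ==
["clear(g)", "holding(f)", "ontable(g)"]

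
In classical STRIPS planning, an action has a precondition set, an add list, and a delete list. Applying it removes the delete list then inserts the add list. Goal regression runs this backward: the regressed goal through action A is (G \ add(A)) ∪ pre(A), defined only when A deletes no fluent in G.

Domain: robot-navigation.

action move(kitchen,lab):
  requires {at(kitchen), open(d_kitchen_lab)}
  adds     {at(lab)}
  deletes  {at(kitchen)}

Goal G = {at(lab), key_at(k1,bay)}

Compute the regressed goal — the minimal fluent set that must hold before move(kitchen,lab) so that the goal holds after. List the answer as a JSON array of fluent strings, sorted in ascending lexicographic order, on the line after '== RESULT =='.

Regress:
  G ∩ del = {}  (empty — regression defined)
  G \ add = {at(lab), key_at(k1,bay)} \ {at(lab)} = {key_at(k1,bay)}
  ∪ pre   = {key_at(k1,bay)} ∪ {at(kitchen), open(d_kitchen_lab)}
          = {at(kitchen), key_at(k1,bay), open(d_kitchen_lab)}

== RESULT ==
["at(kitchen)", "key_at(k1,bay)", "open(d_kitchen_lab)"]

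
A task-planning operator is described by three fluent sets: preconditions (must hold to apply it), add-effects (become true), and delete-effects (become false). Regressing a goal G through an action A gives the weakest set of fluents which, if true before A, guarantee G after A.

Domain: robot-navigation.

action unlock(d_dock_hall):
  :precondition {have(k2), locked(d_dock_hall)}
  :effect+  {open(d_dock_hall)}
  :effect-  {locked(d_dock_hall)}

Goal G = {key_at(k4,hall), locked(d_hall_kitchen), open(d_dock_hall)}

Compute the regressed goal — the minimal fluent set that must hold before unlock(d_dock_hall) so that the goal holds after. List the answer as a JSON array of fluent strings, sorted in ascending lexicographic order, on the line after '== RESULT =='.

Compute (G \ add) ∪ pre:
  G ∩ del = {}  (empty — regression defined)
  G \ add = {key_at(k4,hall), locked(d_hall_kitchen), open(d_dock_hall)} \ {open(d_dock_hall)} = {key_at(k4,hall), locked(d_hall_kitchen)}
  ∪ pre   = {key_at(k4,hall), locked(d_hall_kitchen)} ∪ {have(k2), locked(d_dock_hall)}
          = {have(k2), key_at(k4,hall), locked(d_dock_hall), locked(d_hall_kitchen)}

== RESULT ==
["have(k2)", "key_at(k4,hall)", "locked(d_dock_hall)", "locked(d_hall_kitchen)"]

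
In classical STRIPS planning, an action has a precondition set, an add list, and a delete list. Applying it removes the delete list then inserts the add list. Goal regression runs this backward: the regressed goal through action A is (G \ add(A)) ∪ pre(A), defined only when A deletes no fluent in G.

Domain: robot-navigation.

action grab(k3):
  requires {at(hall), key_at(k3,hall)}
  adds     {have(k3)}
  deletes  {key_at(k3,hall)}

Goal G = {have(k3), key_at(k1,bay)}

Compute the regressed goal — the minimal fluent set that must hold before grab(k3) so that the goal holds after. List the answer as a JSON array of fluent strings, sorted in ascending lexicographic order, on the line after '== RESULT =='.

Compute (G \ add) ∪ pre:
  G ∩ del = {}  (empty — regression defined)
  G \ add = {have(k3), key_at(k1,bay)} \ {have(k3)} = {key_at(k1,bay)}
  ∪ pre   = {key_at(k1,bay)} ∪ {at(hall), key_at(k3,hall)}
          = {at(hall), key_at(k1,bay), key_at(k3,hall)}

== RESULT ==
["at(hall)", "key_at(k1,bay)", "key_at(k3,hall)"]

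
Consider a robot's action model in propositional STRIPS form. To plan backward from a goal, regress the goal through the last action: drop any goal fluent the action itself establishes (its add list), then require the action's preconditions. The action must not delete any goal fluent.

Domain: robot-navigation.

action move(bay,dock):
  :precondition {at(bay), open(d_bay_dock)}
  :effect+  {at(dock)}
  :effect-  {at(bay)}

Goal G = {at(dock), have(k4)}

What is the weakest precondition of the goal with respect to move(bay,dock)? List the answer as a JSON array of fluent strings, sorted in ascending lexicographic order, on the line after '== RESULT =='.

Compute (G \ add) ∪ pre:
  G ∩ del = {}  (empty — regression defined)
  G \ add = {at(dock), have(k4)} \ {at(dock)} = {have(k4)}
  ∪ pre   = {have(k4)} ∪ {at(bay), open(d_bay_dock)}
          = {at(bay), have(k4), open(d_bay_dock)}

== RESULT ==
["at(bay)", "have(k4)", "open(d_bay_dock)"]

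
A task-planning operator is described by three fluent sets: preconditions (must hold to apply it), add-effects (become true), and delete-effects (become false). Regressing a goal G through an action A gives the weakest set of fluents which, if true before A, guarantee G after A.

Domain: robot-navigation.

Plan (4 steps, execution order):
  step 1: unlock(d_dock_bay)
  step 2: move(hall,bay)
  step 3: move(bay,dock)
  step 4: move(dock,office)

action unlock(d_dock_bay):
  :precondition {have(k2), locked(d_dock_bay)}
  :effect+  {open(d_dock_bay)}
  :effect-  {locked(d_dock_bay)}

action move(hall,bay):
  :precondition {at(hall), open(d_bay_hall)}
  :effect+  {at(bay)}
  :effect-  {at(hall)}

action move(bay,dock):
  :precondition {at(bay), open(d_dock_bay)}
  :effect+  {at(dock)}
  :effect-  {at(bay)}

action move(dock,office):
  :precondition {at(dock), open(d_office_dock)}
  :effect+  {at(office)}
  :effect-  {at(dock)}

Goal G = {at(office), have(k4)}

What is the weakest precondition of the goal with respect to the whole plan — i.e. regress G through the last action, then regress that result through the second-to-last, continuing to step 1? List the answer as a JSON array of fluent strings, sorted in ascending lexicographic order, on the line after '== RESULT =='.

Work backward from the goal:
  through step 4 (move(dock,office)): drop {at(office)}, keep {have(k4)}, require {at(dock), open(d_office_dock)}
    → {at(dock), have(k4), open(d_office_dock)}
  through step 3 (move(bay,dock)): drop {at(dock)}, keep {have(k4), open(d_office_dock)}, require {at(bay), open(d_dock_bay)}
    → {at(bay), have(k4), open(d_dock_bay), open(d_office_dock)}
  through step 2 (move(hall,bay)): drop {at(bay)}, keep {have(k4), open(d_dock_bay), open(d_office_dock)}, require {at(hall), open(d_bay_hall)}
    → {at(hall), have(k4), open(d_bay_hall), open(d_dock_bay), open(d_office_dock)}
  through step 1 (unlock(d_dock_bay)): drop {open(d_dock_bay)}, keep {at(hall), have(k4), open(d_bay_hall), open(d_office_dock)}, require {have(k2), locked(d_dock_bay)}
    → {at(hall), have(k2), have(k4), locked(d_dock_bay), open(d_bay_hall), open(d_office_dock)}

== RESULT ==
["at(hall)", "have(k2)", "have(k4)", "locked(d_dock_bay)", "open(d_bay_hall)", "open(d_office_dock)"]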